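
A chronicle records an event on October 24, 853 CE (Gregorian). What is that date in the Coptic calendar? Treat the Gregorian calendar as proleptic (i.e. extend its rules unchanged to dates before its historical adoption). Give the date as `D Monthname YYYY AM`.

23 Paopi 570 AM

Julian Day Number of the source date = 2032909.
Converting JDN 2032909 to the Coptic calendar gives 23 Paopi 570 AM.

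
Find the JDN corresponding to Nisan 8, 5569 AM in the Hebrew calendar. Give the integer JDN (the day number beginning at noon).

2381867

In the Gregorian calendar the same day is 25 March 1809.
JDN 2451545 is 1 January 2000 CE (Gregorian); the target day is −69678 days from there, so JDN = 2381867.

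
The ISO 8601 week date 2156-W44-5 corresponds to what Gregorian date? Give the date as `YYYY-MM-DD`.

2156-10-29

ISO week 1 of 2156 is the week containing the first Thursday of 2156.
Week 44, day 5 (Friday) lands on 2156-10-29.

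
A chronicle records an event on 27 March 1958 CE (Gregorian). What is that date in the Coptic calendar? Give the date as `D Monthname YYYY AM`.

Both dates share Julian Day Number 2436290; in the Coptic calendar that is 18 Paremhat 1674 AM.

18 Paremhat 1674 AM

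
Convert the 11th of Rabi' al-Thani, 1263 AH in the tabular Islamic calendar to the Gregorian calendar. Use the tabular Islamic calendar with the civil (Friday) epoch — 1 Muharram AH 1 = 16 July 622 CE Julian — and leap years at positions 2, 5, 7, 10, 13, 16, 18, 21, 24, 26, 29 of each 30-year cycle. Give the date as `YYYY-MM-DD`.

1847-03-29

Julian Day Number of the source date = 2395750.
Converting JDN 2395750 to the Gregorian calendar gives 29 March 1847 CE.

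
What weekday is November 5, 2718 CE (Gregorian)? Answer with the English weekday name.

JDN 2714097 mod 7 = 1, and JDN 0 was a Monday, so this is a Tuesday.

Tuesday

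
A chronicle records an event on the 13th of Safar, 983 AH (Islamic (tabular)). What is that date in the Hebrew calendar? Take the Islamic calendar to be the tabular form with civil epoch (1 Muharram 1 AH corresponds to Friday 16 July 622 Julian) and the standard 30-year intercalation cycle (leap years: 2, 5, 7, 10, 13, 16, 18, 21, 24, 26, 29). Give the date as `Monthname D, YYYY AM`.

Both dates share Julian Day Number 2296470; in the Hebrew calendar that is 15 Sivan 5335 AM.

Sivan 15, 5335 AM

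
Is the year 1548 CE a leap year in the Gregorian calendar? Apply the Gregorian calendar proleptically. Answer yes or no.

1548 is divisible by 4 and not by 100, so it is a leap year.

yes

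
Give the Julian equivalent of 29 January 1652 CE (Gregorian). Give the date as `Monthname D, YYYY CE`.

January 19, 1652 CE

For dates in this range the Gregorian date is 10 days ahead of the Julian.
29 January 1652 Gregorian − 10 days → 19 January 1652 Julian.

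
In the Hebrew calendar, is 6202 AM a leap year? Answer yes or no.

Hebrew year 6202 is year 8 of its 19-year Metonic cycle; leap years are at positions 3, 6, 8, 11, 14, 17, 19, so it is a leap year (13 months).

yes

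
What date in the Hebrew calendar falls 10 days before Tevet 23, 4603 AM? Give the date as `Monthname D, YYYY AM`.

JDN of Tevet 23, 4603 AM = 2028962.
2028962 − 10 = 2028952.
JDN 2028952 in the Hebrew calendar is Tevet 13, 4603 AM.

Tevet 13, 4603 AM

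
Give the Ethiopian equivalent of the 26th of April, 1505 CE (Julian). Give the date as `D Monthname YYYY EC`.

Both dates share Julian Day Number 2270875; in the Ethiopian calendar that is 1 Ginbot 1497 EC.

1 Ginbot 1497 EC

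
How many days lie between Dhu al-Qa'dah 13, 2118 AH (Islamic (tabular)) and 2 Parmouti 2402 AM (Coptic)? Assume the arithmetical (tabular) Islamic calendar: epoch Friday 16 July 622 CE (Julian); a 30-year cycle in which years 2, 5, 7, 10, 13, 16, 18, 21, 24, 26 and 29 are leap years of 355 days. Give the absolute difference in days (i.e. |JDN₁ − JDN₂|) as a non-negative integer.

3265

JDN of the first date = 2698941.
JDN of the second date = 2702206.
|2702206 − 2698941| = 3265.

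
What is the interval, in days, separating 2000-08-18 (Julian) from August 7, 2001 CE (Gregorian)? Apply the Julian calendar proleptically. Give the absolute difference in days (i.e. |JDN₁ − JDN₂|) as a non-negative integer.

341

First date → JDN 2451788; second date → JDN 2452129.
The interval is |2451788 − 2452129| = 341 days.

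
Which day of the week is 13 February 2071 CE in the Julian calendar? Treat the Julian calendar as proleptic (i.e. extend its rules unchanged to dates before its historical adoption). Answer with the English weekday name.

In the Gregorian calendar this is 26 February 2071 (JDN 2477534).
2477534 ≡ 3 (mod 7); counting from Monday = 0 gives Thursday.

Thursday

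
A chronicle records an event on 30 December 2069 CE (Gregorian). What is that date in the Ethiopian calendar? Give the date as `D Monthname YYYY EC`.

21 Tahsas 2062 EC

Julian Day Number of the source date = 2477111.
Converting JDN 2477111 to the Ethiopian calendar gives 21 Tahsas 2062 EC.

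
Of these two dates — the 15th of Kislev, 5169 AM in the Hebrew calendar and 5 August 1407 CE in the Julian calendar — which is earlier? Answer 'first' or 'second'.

second

Converting both to JDN: 2235668 vs 2235181; the smaller is the second.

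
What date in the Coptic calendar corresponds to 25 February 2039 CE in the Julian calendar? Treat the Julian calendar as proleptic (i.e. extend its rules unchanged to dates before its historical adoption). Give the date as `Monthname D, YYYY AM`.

Paremhat 1, 1755 AM

Both dates share Julian Day Number 2465858; in the Coptic calendar that is 1 Paremhat 1755 AM.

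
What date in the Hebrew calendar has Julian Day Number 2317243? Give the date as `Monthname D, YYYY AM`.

Nisan 26, 5392 AM

JDN 2317243 is 17 April 1632 in the Gregorian calendar.
In the Hebrew calendar that day is Nisan 26, 5392 AM.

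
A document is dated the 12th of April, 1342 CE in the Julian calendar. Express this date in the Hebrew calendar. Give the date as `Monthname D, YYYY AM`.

Iyar 5, 5102 AM

Julian Day Number of the source date = 2211325.
Converting JDN 2211325 to the Hebrew calendar gives 5 Iyar 5102 AM.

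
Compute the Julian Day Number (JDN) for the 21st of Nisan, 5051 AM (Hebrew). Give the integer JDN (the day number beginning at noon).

2192677

Equivalently 30 March 1291 (proleptic Gregorian).
JDN 2299161 is 15 October 1582 CE (Gregorian); the target day is −106484 days from there, so JDN = 2192677.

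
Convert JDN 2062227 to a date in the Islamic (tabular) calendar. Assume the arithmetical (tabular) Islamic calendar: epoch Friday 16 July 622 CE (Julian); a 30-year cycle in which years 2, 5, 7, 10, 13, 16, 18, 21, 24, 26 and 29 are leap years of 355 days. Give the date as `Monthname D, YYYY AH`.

Safar 6, 322 AH

JDN 2062227 is 31 January 934 in the proleptic Gregorian calendar.
In the tabular Islamic calendar that day is Safar 6, 322 AH.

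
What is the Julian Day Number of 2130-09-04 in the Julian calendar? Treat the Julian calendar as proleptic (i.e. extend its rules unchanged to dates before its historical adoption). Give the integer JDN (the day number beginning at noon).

2499287

In the Gregorian calendar the same day is 18 September 2130.
JDN 2451545 is 1 January 2000 CE (Gregorian); the target day is +47742 days from there, so JDN = 2499287.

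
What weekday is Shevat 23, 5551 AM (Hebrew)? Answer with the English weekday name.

Friday

Equivalently 28 January 1791 Gregorian, JDN 2375237.
2375237 ≡ 4 (mod 7); counting from Monday = 0 gives Friday.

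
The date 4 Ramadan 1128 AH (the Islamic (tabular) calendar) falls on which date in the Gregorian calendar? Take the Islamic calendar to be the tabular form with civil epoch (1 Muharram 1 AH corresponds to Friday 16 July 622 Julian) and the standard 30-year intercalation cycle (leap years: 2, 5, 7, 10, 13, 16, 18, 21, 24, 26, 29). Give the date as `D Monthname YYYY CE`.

22 August 1716 CE

Julian Day Number of the source date = 2348050.
Converting JDN 2348050 to the Gregorian calendar gives 22 August 1716 CE.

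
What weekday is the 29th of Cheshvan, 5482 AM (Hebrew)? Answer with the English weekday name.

This is JDN 2349965 (19 November 1721 Gregorian).
2349965 ≡ 2 (mod 7); counting from Monday = 0 gives Wednesday.

Wednesday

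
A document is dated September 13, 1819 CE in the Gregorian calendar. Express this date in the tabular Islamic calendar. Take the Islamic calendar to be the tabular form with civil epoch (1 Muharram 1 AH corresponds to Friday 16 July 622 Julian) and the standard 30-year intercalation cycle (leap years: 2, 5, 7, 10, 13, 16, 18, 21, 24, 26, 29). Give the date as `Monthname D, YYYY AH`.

Dhu al-Qa'dah 23, 1234 AH

Julian Day Number of the source date = 2385691.
Converting JDN 2385691 to the tabular Islamic calendar gives 23 Dhu al-Qa'dah 1234 AH.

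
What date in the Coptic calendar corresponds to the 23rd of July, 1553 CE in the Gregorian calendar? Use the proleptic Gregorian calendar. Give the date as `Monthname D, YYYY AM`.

Both dates share Julian Day Number 2288485; in the Coptic calendar that is 19 Epip 1269 AM.

Epip 19, 1269 AM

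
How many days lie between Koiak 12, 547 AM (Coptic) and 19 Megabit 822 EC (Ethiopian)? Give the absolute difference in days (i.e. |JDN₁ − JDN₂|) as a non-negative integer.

First date → JDN 2024557; second date → JDN 2024289.
The interval is |2024557 − 2024289| = 268 days.

268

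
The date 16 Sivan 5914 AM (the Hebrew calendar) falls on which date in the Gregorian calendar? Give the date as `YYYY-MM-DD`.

Both dates share Julian Day Number 2507941; in the Gregorian calendar that is 29 May 2154 CE.

2154-05-29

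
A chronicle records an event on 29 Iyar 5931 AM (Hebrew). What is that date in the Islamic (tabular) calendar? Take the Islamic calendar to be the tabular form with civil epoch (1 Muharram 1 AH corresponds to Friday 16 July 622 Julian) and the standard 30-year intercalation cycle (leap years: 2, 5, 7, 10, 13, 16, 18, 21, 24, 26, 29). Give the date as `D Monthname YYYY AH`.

29 Jumada al-Awwal 1597 AH

Julian Day Number of the source date = 2514155.
Converting JDN 2514155 to the tabular Islamic calendar gives 29 Jumada al-Awwal 1597 AH.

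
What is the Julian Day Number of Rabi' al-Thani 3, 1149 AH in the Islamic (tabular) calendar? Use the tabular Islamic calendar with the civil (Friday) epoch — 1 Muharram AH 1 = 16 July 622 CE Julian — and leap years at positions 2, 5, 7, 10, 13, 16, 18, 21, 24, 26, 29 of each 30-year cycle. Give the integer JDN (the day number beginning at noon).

2355344

Equivalently 11 August 1736 (Gregorian).
JDN 2400001 is 17 November 1858 CE (Gregorian), MJD 0; the target day is −44657 days from there, so JDN = 2355344.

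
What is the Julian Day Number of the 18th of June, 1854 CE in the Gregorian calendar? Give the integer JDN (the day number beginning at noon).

2398388

JDN 2451545 is 1 January 2000 CE (Gregorian); the target day is −53157 days from there, so JDN = 2398388.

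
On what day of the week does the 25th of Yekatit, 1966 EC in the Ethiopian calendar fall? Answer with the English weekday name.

Monday

This is JDN 2442111 (4 March 1974 Gregorian).
2442111 ≡ 0 (mod 7); counting from Monday = 0 gives Monday.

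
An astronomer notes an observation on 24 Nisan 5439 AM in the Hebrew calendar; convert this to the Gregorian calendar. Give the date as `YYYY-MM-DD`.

Both dates share Julian Day Number 2334398; in the Gregorian calendar that is 6 April 1679 CE.

1679-04-06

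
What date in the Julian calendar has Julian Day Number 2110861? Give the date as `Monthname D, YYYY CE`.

March 23, 1067 CE

JDN 2110861 is 29 March 1067 in the proleptic Gregorian calendar.
In the Julian calendar that day is March 23, 1067 CE.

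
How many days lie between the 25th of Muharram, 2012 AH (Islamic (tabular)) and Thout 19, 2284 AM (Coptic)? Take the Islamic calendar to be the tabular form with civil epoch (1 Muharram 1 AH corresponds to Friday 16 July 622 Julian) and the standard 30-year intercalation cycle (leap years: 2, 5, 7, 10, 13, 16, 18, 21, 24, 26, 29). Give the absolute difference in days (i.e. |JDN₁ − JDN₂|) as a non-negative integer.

2181

JDN of the first date = 2661095.
JDN of the second date = 2658914.
|2658914 − 2661095| = 2181.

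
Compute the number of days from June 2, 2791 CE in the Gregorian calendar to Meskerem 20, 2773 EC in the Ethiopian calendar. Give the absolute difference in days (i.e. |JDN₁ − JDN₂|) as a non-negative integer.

3891

JDN of the first date = 2740604.
JDN of the second date = 2736713.
|2736713 − 2740604| = 3891.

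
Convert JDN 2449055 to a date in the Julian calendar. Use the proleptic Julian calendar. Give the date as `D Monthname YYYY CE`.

23 February 1993 CE

JDN 2449055 is 8 March 1993 in the Gregorian calendar.
In the Julian calendar that day is 23 February 1993 CE.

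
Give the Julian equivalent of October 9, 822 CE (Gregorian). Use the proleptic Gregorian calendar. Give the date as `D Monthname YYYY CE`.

At this point the Julian calendar is 4 days behind the Gregorian.
9 October 822 Gregorian − 4 days → 5 October 822 Julian.

5 October 822 CE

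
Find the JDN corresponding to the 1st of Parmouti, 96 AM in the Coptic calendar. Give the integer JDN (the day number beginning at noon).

1859939

Equivalently 28 March 380 (proleptic Gregorian).
JDN 2299161 is 15 October 1582 CE (Gregorian); the target day is −439222 days from there, so JDN = 1859939.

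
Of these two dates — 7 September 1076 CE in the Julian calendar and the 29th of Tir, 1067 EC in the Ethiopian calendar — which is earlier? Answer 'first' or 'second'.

Converting both to JDN: 2114317 vs 2113725; the smaller is the second.

second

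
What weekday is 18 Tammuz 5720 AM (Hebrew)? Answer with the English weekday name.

Equivalently 13 July 1960 Gregorian, JDN 2437129.
JDN 2437129 mod 7 = 2, and JDN 0 was a Monday, so this is a Wednesday.

Wednesday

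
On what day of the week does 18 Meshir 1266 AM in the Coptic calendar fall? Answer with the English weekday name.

Wednesday

Equivalently 22 February 1550 Gregorian, JDN 2287238.
2287238 ≡ 2 (mod 7); counting from Monday = 0 gives Wednesday.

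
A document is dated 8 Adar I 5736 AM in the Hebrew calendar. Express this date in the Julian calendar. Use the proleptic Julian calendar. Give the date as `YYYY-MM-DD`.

1976-01-27

Both dates share Julian Day Number 2442818; in the Julian calendar that is 27 January 1976 CE.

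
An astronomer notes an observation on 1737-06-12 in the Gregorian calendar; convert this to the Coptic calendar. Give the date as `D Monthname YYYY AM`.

Julian Day Number of the source date = 2355649.
Converting JDN 2355649 to the Coptic calendar gives 7 Paoni 1453 AM.

7 Paoni 1453 AM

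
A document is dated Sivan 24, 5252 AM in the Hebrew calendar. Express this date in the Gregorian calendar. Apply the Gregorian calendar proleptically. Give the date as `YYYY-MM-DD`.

1492-06-28

Julian Day Number of the source date = 2266181.
Converting JDN 2266181 to the Gregorian calendar gives 28 June 1492 CE.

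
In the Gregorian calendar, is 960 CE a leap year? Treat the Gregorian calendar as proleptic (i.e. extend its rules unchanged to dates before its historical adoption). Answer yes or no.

960 is divisible by 4 and not by 100, so it is a leap year.

yes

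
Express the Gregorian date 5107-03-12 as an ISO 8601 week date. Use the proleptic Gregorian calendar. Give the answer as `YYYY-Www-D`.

5107-W11-2

The weekday is Tuesday (ISO weekday 2).
That Tuesday belongs to ISO week 11 of ISO year 5107.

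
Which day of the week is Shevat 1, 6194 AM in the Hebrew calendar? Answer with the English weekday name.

Equivalently 12 January 2434 Gregorian, JDN 2610072.
Since JDN mod 7 = 3 (0 = Monday), the day is Thursday.

Thursday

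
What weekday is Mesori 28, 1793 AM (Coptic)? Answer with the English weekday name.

In the Gregorian calendar this is 3 September 2077 (JDN 2479915).
2479915 ≡ 4 (mod 7); counting from Monday = 0 gives Friday.

Friday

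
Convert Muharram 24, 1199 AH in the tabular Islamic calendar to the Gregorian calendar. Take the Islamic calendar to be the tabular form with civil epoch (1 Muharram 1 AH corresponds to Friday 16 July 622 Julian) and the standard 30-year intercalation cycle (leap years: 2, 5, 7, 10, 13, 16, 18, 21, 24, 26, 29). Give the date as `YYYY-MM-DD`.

1784-12-07

Both dates share Julian Day Number 2372994; in the Gregorian calendar that is 7 December 1784 CE.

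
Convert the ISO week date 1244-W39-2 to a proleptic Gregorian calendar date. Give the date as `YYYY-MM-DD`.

ISO week 1 of 1244 is the week containing the first Thursday of 1244.
Week 39, day 2 (Tuesday) lands on 1244-09-27.

1244-09-27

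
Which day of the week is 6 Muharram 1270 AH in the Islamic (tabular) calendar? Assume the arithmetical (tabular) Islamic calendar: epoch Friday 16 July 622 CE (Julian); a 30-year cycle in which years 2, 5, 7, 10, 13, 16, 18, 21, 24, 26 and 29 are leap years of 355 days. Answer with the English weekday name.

Equivalently 9 October 1853 Gregorian, JDN 2398136.
Since JDN mod 7 = 6 (0 = Monday), the day is Sunday.

Sunday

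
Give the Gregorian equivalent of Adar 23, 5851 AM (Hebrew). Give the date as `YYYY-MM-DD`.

2091-03-13

Both dates share Julian Day Number 2484854; in the Gregorian calendar that is 13 March 2091 CE.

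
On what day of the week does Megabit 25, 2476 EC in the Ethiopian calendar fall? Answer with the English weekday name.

Equivalently 6 April 2484 Gregorian, JDN 2628419.
2628419 ≡ 3 (mod 7); counting from Monday = 0 gives Thursday.

Thursday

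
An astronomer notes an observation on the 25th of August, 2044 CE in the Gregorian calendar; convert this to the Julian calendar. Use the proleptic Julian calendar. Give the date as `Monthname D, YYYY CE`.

For dates in this range the Gregorian date is 13 days ahead of the Julian.
25 August 2044 Gregorian − 13 days → 12 August 2044 Julian.

August 12, 2044 CE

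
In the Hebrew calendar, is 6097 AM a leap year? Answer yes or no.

Hebrew year 6097 is year 17 of its 19-year Metonic cycle; leap years are at positions 3, 6, 8, 11, 14, 17, 19, so it is a leap year (13 months).

yes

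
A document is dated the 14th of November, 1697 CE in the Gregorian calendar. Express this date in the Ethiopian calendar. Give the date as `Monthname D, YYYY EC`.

Julian Day Number of the source date = 2341195.
Converting JDN 2341195 to the Ethiopian calendar gives 8 Hidar 1690 EC.

Hidar 8, 1690 EC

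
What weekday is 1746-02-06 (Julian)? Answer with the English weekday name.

In the Gregorian calendar this is 17 February 1746 (JDN 2358821).
JDN 2358821 mod 7 = 3, and JDN 0 was a Monday, so this is a Thursday.

Thursday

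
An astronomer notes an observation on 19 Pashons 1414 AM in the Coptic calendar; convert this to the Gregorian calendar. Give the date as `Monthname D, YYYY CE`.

Julian Day Number of the source date = 2341386.
Converting JDN 2341386 to the Gregorian calendar gives 24 May 1698 CE.

May 24, 1698 CE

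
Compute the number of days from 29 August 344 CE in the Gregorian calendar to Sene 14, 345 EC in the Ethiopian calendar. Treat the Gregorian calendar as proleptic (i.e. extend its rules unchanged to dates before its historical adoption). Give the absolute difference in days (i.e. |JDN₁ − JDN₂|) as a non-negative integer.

JDN of the first date = 1846944.
JDN of the second date = 1850150.
|1850150 − 1846944| = 3206.

3206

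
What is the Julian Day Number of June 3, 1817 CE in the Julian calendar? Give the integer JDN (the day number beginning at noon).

2384871

In the Gregorian calendar the same day is 15 June 1817.
JDN 2451545 is 1 January 2000 CE (Gregorian); the target day is −66674 days from there, so JDN = 2384871.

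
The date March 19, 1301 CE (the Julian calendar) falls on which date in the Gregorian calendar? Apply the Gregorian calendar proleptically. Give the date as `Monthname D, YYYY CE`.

March 27, 1301 CE

The Julian–Gregorian offset here is 8 days (Julian trailing).
19 March 1301 Julian + 8 days → 27 March 1301 Gregorian.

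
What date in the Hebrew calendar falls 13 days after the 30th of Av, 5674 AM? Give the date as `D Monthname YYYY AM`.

Counting 13 days forward from JDN 2420367 reaches JDN 2420380, which is 13 Elul 5674 AM.

13 Elul 5674 AM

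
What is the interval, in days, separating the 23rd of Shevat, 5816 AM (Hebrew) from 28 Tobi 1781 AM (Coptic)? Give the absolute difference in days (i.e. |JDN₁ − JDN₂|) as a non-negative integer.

3283

JDN of the first date = 2472039.
JDN of the second date = 2475322.
|2475322 − 2472039| = 3283.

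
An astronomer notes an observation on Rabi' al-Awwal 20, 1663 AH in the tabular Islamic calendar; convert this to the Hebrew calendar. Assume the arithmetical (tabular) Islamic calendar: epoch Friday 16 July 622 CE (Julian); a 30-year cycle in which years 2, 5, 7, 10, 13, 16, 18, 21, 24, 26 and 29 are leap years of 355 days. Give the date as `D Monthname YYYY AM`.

The source date corresponds to 9 April 2235 in the Gregorian calendar (JDN 2537475).
That day falls on 20 Nisan 5995 AM in the Hebrew calendar.

20 Nisan 5995 AM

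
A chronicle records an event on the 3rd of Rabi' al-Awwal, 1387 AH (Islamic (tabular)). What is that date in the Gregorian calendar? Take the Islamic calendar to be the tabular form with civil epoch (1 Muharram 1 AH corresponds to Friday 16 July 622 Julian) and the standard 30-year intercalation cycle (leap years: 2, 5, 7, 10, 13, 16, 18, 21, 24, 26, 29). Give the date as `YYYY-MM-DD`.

Both dates share Julian Day Number 2439653; in the Gregorian calendar that is 11 June 1967 CE.

1967-06-11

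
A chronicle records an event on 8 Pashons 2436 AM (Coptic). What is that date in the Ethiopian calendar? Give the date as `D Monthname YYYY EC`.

Both dates share Julian Day Number 2714661; in the Ethiopian calendar that is 8 Ginbot 2712 EC.

8 Ginbot 2712 EC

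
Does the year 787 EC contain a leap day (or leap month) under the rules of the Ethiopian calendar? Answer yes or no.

yes

787 mod 4 = 3; in the Ethiopian calendar a year is leap when year mod 4 = 3, so it is a leap year.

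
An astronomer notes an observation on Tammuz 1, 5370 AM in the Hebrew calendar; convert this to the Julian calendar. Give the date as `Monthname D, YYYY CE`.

June 12, 1610 CE

The source date corresponds to 22 June 1610 in the Gregorian calendar (JDN 2309273).
That day falls on 12 June 1610 CE in the Julian calendar.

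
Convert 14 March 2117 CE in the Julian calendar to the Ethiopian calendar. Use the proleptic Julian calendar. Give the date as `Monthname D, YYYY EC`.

Megabit 18, 2109 EC

The source date corresponds to 28 March 2117 in the Gregorian calendar (JDN 2494365).
That day falls on 18 Megabit 2109 EC in the Ethiopian calendar.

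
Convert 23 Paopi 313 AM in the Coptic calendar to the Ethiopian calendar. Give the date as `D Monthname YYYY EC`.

23 Tikimt 589 EC

The source date corresponds to 22 October 596 in the proleptic Gregorian calendar (JDN 1939040).
That day falls on 23 Tikimt 589 EC in the Ethiopian calendar.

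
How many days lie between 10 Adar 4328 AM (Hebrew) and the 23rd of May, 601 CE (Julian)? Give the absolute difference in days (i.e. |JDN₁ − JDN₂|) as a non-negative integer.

12142

JDN of the first date = 1928574.
JDN of the second date = 1940716.
|1940716 − 1928574| = 12142.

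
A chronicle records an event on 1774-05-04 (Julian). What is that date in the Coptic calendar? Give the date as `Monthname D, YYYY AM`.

Pashons 9, 1490 AM

Both dates share Julian Day Number 2369135; in the Coptic calendar that is 9 Pashons 1490 AM.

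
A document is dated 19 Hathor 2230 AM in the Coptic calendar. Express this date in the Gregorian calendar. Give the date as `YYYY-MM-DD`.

Both dates share Julian Day Number 2639250; in the Gregorian calendar that is 2 December 2513 CE.

2513-12-02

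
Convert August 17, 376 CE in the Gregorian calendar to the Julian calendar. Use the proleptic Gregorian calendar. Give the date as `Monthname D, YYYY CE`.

For dates in this range the Gregorian date is 1 day ahead of the Julian.
17 August 376 Gregorian − 1 day → 16 August 376 Julian.

August 16, 376 CE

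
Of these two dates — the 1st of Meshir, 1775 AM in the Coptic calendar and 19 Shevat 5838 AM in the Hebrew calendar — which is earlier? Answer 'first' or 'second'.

First date → JDN 2473133; second date → JDN 2480067.
JDN 2473133 < JDN 2480067, so the first date is earlier.

first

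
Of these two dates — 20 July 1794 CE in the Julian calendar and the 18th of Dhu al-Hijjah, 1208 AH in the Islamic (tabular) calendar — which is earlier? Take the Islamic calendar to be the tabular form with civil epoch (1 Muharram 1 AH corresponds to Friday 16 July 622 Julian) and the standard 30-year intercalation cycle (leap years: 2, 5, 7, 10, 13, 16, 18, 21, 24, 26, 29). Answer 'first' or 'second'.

second

Converting both to JDN: 2376517 vs 2376503; the smaller is the second.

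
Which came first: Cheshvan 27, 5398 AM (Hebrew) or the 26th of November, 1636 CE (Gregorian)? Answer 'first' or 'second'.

second

The two dates have Julian Day Numbers 2319280 and 2318927 respectively.
Since 2318927 < 2319280, the second date comes first.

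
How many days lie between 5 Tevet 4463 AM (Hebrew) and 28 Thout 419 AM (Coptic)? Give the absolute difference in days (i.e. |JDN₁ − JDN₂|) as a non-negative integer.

66

JDN of the first date = 1977797.
JDN of the second date = 1977731.
|1977731 − 1977797| = 66.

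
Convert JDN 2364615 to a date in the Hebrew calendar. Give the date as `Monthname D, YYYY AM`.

Tevet 3, 5522 AM

JDN 2364615 is 29 December 1761 in the Gregorian calendar.
In the Hebrew calendar that day is Tevet 3, 5522 AM.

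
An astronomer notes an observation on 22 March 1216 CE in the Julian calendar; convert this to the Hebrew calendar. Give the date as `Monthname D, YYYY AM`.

Both dates share Julian Day Number 2165283; in the Hebrew calendar that is 1 Nisan 4976 AM.

Nisan 1, 4976 AM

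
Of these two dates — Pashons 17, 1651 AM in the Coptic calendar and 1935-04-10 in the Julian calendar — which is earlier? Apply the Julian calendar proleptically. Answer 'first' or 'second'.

First date → JDN 2427948; second date → JDN 2427916.
JDN 2427916 < JDN 2427948, so the second date is earlier.

second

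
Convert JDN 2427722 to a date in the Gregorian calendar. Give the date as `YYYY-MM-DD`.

1934-10-11

Counting from JDN 2299161 = 15 Oct 1582 gives an offset of 128561 days.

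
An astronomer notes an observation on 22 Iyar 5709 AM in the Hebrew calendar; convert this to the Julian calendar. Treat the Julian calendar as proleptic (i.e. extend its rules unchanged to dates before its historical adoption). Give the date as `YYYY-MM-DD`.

Both dates share Julian Day Number 2433058; in the Julian calendar that is 8 May 1949 CE.

1949-05-08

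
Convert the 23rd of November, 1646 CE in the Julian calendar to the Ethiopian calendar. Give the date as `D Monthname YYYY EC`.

27 Hidar 1639 EC

Both dates share Julian Day Number 2322586; in the Ethiopian calendar that is 27 Hidar 1639 EC.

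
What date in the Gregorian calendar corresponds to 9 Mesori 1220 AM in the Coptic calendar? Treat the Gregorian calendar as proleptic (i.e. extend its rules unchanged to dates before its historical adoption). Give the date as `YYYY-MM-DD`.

1504-08-12

Julian Day Number of the source date = 2270608.
Converting JDN 2270608 to the Gregorian calendar gives 12 August 1504 CE.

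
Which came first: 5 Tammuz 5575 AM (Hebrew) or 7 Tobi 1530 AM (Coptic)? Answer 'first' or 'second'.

second

First date → JDN 2384168; second date → JDN 2383623.
JDN 2383623 < JDN 2384168, so the second date is earlier.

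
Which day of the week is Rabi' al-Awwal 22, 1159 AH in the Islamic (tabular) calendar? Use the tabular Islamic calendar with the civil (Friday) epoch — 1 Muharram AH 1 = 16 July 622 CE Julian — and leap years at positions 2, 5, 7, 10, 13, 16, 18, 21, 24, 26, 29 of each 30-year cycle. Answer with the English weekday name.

Equivalently 14 April 1746 Gregorian, JDN 2358877.
JDN 2358877 mod 7 = 3, and JDN 0 was a Monday, so this is a Thursday.

Thursday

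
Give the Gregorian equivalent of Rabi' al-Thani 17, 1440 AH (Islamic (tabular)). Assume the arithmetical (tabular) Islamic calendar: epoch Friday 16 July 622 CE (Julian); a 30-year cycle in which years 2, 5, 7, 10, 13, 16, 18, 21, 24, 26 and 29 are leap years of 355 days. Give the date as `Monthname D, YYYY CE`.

Both dates share Julian Day Number 2458479; in the Gregorian calendar that is 26 December 2018 CE.

December 26, 2018 CE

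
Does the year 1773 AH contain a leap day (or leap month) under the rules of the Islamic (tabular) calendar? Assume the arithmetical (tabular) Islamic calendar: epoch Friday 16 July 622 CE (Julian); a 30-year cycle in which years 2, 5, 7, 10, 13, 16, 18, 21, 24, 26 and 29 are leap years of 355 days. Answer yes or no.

no

Year 1773 AH is year 3 of its 30-year cycle; leap positions are 2, 5, 7, 10, 13, 16, 18, 21, 24, 26, 29, so it is a common year (354 days).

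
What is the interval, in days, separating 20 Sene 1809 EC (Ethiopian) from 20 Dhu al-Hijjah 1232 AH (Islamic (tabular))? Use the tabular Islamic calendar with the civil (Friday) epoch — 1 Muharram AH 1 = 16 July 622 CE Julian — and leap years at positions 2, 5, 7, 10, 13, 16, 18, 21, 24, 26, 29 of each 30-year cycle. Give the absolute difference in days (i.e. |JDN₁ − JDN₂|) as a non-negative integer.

127

JDN of the first date = 2384882.
JDN of the second date = 2385009.
|2385009 − 2384882| = 127.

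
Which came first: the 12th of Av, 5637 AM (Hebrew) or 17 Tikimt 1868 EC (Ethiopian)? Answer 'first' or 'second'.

Converting both to JDN: 2406823 vs 2406189; the smaller is the second.

second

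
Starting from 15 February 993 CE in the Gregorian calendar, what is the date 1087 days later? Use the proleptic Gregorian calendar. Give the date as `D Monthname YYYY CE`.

The starting date is JDN 2083792; 2083792 + 1087 = 2084879.
JDN 2084879 corresponds to 7 February 996 CE.

7 February 996 CE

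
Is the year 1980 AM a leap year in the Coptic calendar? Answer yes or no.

no

1980 mod 4 = 0; in the Coptic calendar a year is leap when year mod 4 = 3, so it is a common year.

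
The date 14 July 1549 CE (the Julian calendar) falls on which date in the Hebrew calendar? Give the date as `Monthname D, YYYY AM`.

Julian Day Number of the source date = 2287025.
Converting JDN 2287025 to the Hebrew calendar gives 18 Tammuz 5309 AM.

Tammuz 18, 5309 AM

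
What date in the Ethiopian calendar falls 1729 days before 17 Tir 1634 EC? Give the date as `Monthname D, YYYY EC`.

Counting 1729 days back from JDN 2320810 reaches JDN 2319081, which is Miyazya 24, 1629 EC.

Miyazya 24, 1629 EC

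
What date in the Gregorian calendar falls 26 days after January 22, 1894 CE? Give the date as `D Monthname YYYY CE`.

17 February 1894 CE

JDN of January 22, 1894 CE = 2412851.
2412851 + 26 = 2412877.
JDN 2412877 in the Gregorian calendar is 17 February 1894 CE.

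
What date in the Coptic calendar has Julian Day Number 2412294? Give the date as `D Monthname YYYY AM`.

JDN 2412294 is 14 July 1892 in the Gregorian calendar.
In the Coptic calendar that day is 8 Epip 1608 AM.

8 Epip 1608 AM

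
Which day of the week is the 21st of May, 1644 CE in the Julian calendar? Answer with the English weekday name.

In the Gregorian calendar this is 31 May 1644 (JDN 2321670).
JDN 2321670 mod 7 = 1, and JDN 0 was a Monday, so this is a Tuesday.

Tuesday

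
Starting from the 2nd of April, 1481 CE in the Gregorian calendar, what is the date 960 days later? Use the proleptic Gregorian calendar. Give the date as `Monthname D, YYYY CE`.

November 18, 1483 CE

JDN of the 2nd of April, 1481 CE = 2262076.
2262076 + 960 = 2263036.
JDN 2263036 in the Gregorian calendar is November 18, 1483 CE.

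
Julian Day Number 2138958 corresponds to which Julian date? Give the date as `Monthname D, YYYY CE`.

JDN 2138958 is 2 March 1144 in the proleptic Gregorian calendar.
In the Julian calendar that day is February 24, 1144 CE.

February 24, 1144 CE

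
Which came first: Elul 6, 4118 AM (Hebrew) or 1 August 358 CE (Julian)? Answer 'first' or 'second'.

second

The two dates have Julian Day Numbers 1852057 and 1852030 respectively.
Since 1852030 < 1852057, the second date comes first.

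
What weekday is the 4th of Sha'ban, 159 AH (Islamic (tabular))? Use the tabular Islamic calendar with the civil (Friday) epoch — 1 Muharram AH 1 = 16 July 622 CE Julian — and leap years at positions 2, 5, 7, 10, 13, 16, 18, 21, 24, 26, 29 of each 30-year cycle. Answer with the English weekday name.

Tuesday

In the proleptic Gregorian calendar this is 1 June 776 (JDN 2004640).
2004640 ≡ 1 (mod 7); counting from Monday = 0 gives Tuesday.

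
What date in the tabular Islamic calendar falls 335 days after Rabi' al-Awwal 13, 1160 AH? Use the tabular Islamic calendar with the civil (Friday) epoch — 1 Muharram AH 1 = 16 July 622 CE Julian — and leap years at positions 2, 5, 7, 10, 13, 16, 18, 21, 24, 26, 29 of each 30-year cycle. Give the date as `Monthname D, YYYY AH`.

Counting 335 days forward from JDN 2359222 reaches JDN 2359557, which is Safar 23, 1161 AH.

Safar 23, 1161 AH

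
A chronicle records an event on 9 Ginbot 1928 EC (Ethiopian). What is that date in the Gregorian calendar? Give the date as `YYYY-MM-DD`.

Both dates share Julian Day Number 2428306; in the Gregorian calendar that is 17 May 1936 CE.

1936-05-17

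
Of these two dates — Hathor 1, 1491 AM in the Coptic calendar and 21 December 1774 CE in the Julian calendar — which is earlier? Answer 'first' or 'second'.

Converting both to JDN: 2369312 vs 2369366; the smaller is the first.

first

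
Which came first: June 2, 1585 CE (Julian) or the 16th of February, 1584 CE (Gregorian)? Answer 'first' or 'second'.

second

The two dates have Julian Day Numbers 2300132 and 2299650 respectively.
Since 2299650 < 2300132, the second date comes first.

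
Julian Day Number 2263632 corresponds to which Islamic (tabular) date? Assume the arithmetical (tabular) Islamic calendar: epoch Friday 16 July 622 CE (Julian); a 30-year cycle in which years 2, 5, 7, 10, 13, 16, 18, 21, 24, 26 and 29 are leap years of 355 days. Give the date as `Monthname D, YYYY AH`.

Jumada al-Thani 13, 890 AH

JDN 2263632 is 6 July 1485 in the proleptic Gregorian calendar.
In the tabular Islamic calendar that day is Jumada al-Thani 13, 890 AH.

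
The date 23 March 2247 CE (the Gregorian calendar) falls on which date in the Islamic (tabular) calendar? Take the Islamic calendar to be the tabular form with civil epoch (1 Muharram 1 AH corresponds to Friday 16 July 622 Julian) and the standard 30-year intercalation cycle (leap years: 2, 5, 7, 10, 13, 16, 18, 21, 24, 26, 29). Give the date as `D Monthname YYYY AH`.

Julian Day Number of the source date = 2541841.
Converting JDN 2541841 to the tabular Islamic calendar gives 15 Rajab 1675 AH.

15 Rajab 1675 AH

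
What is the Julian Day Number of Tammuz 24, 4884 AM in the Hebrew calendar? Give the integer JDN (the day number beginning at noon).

2131788

Equivalently 15 July 1124 (proleptic Gregorian).
JDN 2451545 is 1 January 2000 CE (Gregorian); the target day is −319757 days from there, so JDN = 2131788.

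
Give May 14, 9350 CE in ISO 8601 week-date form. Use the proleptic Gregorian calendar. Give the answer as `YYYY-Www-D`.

The weekday is Thursday (ISO weekday 4).
That Thursday belongs to ISO week 20 of ISO year 9350.

9350-W20-4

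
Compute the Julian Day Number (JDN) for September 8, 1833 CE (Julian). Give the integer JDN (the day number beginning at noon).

2390812

In the Gregorian calendar the same day is 20 September 1833.
JDN 2400001 is 17 November 1858 CE (Gregorian), MJD 0; the target day is −9189 days from there, so JDN = 2390812.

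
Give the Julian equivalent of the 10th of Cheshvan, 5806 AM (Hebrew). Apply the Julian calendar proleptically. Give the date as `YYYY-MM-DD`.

The source date corresponds to 21 October 2045 in the Gregorian calendar (JDN 2468275).
That day falls on 8 October 2045 CE in the Julian calendar.

2045-10-08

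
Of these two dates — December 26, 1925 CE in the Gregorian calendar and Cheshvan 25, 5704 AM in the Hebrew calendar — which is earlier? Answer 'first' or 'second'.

first

Converting both to JDN: 2424511 vs 2431052; the smaller is the first.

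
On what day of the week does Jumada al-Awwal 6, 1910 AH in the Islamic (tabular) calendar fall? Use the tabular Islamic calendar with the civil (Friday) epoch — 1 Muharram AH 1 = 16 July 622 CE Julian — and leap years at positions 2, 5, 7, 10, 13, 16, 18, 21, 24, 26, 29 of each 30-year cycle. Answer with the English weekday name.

Monday

In the Gregorian calendar this is 14 January 2475 (JDN 2625049).
JDN 2625049 mod 7 = 0, and JDN 0 was a Monday, so this is a Monday.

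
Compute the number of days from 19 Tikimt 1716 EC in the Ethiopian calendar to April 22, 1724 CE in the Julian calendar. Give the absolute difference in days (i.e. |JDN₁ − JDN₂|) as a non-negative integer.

JDN of the first date = 2350673.
JDN of the second date = 2350861.
|2350861 − 2350673| = 188.

188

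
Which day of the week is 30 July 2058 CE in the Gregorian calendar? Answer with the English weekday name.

Since JDN mod 7 = 1 (0 = Monday), the day is Tuesday.

Tuesday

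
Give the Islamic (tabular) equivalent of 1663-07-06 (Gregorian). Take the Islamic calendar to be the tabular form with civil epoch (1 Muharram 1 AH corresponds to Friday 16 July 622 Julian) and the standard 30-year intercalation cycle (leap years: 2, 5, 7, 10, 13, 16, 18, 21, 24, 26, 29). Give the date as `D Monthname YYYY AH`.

Both dates share Julian Day Number 2328645; in the tabular Islamic calendar that is 30 Dhu al-Qa'dah 1073 AH.

30 Dhu al-Qa'dah 1073 AH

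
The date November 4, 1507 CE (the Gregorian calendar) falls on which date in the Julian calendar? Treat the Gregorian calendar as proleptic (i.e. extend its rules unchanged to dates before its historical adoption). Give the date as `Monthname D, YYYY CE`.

October 25, 1507 CE

For dates in this range the Gregorian date is 10 days ahead of the Julian.
4 November 1507 Gregorian − 10 days → 25 October 1507 Julian.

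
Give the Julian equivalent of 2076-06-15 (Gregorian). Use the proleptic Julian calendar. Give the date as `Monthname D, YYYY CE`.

June 2, 2076 CE

The Julian–Gregorian offset here is 13 days (Julian trailing).
15 June 2076 Gregorian − 13 days → 2 June 2076 Julian.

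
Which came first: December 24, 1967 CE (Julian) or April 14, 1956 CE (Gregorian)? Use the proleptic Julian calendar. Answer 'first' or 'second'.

second

Converting both to JDN: 2439862 vs 2435578; the smaller is the second.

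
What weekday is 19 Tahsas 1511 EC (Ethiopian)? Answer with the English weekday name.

This is JDN 2275856 (25 December 1518 Gregorian).
JDN 2275856 mod 7 = 2, and JDN 0 was a Monday, so this is a Wednesday.

Wednesday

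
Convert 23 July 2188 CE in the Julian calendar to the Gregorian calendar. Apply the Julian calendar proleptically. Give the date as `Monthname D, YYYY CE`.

August 6, 2188 CE

The Julian–Gregorian offset here is 14 days (Julian trailing).
23 July 2188 Julian + 14 days → 6 August 2188 Gregorian.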